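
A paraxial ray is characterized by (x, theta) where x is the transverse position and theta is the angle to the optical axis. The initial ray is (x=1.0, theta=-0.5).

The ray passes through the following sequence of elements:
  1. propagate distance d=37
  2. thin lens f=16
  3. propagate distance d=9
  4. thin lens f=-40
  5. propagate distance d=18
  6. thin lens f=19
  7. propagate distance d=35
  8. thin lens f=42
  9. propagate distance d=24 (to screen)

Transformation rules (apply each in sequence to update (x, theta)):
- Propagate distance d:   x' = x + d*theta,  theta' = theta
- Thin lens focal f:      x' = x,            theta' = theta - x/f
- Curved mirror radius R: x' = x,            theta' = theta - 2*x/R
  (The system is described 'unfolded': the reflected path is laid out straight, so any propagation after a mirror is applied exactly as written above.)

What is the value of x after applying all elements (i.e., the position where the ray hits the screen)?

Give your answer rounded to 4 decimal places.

Initial: x=1.0000 theta=-0.5000
After 1 (propagate distance d=37): x=-17.5000 theta=-0.5000
After 2 (thin lens f=16): x=-17.5000 theta=19/32 (≈0.5938)
After 3 (propagate distance d=9): x=-389/32 (≈-12.1563) theta=19/32 (≈0.5938)
After 4 (thin lens f=-40): x=-389/32 (≈-12.1563) theta=371/1280 (≈0.2898)
After 5 (propagate distance d=18): x=-4441/640 (≈-6.9391) theta=371/1280 (≈0.2898)
After 6 (thin lens f=19): x=-4441/640 (≈-6.9391) theta=15931/24320 (≈0.6551)
After 7 (propagate distance d=35): x=388827/24320 (≈15.9880) theta=15931/24320 (≈0.6551)
After 8 (thin lens f=42): x=388827/24320 (≈15.9880) theta=18685/68096 (≈0.2744)
After 9 (propagate distance d=24 (to screen)): x=3842889/170240 (≈22.5734) theta=18685/68096 (≈0.2744)
Rounded to 4 decimal places: x = 22.5734

Answer: 22.5734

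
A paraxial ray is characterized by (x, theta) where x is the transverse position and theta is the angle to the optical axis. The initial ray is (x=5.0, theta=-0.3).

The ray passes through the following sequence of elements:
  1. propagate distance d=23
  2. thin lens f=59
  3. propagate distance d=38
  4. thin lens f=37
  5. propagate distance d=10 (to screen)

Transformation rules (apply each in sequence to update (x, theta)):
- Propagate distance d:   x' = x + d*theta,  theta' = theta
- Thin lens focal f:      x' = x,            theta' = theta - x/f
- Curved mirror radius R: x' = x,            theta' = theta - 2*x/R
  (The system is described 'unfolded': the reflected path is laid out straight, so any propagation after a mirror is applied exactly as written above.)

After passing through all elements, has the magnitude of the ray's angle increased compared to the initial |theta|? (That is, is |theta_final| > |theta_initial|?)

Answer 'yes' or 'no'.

Answer: no

Derivation:
Initial: x=5.0000 theta=-0.3000
After 1 (propagate distance d=23): x=-1.9000 theta=-0.3000
After 2 (thin lens f=59): x=-1.9000 theta=-79/295 (≈-0.2678)
After 3 (propagate distance d=38): x=-1425/118 (≈-12.0763) theta=-79/295 (≈-0.2678)
After 4 (thin lens f=37): x=-1425/118 (≈-12.0763) theta=1279/21830 (≈0.0586)
After 5 (propagate distance d=10 (to screen)): x=-50167/4366 (≈-11.4904) theta=1279/21830 (≈0.0586)
|theta_initial|=0.3000 |theta_final|=1279/21830 (≈0.0586) -> not increased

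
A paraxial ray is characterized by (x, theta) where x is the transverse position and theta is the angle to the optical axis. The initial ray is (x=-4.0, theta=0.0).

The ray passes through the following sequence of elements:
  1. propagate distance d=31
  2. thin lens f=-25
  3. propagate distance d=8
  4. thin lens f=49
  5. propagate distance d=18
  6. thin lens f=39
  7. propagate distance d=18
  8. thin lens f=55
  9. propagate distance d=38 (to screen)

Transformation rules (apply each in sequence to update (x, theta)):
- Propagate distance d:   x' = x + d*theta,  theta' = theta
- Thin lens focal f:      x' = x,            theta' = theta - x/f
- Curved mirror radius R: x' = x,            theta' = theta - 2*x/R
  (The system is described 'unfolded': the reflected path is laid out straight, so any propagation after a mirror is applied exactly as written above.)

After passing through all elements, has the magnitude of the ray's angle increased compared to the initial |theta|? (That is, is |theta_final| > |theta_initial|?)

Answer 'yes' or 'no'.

Initial: x=-4.0000 theta=0.0000
After 1 (propagate distance d=31): x=-4.0000 theta=0.0000
After 2 (thin lens f=-25): x=-4.0000 theta=-0.1600
After 3 (propagate distance d=8): x=-5.2800 theta=-0.1600
After 4 (thin lens f=49): x=-5.2800 theta=-64/1225 (≈-0.0522)
After 5 (propagate distance d=18): x=-1524/245 (≈-6.2204) theta=-64/1225 (≈-0.0522)
After 6 (thin lens f=39): x=-1524/245 (≈-6.2204) theta=244/2275 (≈0.1073)
After 7 (propagate distance d=18): x=-68316/15925 (≈-4.2899) theta=244/2275 (≈0.1073)
After 8 (thin lens f=55): x=-68316/15925 (≈-4.2899) theta=162256/875875 (≈0.1853)
After 9 (propagate distance d=38 (to screen)): x=2408348/875875 (≈2.7496) theta=162256/875875 (≈0.1853)
|theta_initial|=0.0000 |theta_final|=162256/875875 (≈0.1853) -> increased

Answer: yes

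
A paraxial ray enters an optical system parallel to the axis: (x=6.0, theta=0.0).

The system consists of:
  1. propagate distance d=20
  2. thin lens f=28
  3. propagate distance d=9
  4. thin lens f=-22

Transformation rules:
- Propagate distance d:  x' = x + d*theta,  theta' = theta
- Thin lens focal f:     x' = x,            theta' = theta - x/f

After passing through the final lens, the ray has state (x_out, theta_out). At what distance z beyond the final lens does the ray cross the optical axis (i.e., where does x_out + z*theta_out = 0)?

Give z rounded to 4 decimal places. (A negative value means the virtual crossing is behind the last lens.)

Answer: 139.3333

Derivation:
Initial: x=6.0000 theta=0.0000
After 1 (propagate distance d=20): x=6.0000 theta=0.0000
After 2 (thin lens f=28): x=6.0000 theta=-3/14 (≈-0.2143)
After 3 (propagate distance d=9): x=57/14 (≈4.0714) theta=-3/14 (≈-0.2143)
After 4 (thin lens f=-22): x=57/14 (≈4.0714) theta=-9/308 (≈-0.0292)
z_focus = -x_out/theta_out = -(57/14)/(-9/308) = 418/3 ≈ 139.3333
Rounded to 4 decimal places: z = 139.3333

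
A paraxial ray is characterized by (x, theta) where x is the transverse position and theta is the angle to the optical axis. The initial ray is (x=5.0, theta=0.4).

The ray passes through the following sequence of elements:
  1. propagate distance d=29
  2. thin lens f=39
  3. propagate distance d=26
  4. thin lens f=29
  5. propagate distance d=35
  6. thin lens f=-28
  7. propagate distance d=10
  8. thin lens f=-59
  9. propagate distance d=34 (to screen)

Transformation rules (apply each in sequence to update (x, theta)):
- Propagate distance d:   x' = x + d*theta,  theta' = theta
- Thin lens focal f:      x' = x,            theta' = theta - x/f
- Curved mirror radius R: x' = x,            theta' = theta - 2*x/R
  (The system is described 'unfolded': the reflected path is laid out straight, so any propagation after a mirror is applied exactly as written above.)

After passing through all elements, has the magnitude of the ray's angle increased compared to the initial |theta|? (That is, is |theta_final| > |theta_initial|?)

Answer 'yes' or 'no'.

Initial: x=5.0000 theta=0.4000
After 1 (propagate distance d=29): x=16.6000 theta=0.4000
After 2 (thin lens f=39): x=16.6000 theta=-1/39 (≈-0.0256)
After 3 (propagate distance d=26): x=239/15 (≈15.9333) theta=-1/39 (≈-0.0256)
After 4 (thin lens f=29): x=239/15 (≈15.9333) theta=-1084/1885 (≈-0.5751)
After 5 (propagate distance d=35): x=-23717/5655 (≈-4.1940) theta=-1084/1885 (≈-0.5751)
After 6 (thin lens f=-28): x=-23717/5655 (≈-4.1940) theta=-114773/158340 (≈-0.7249)
After 7 (propagate distance d=10): x=-905903/79170 (≈-11.4425) theta=-114773/158340 (≈-0.7249)
After 8 (thin lens f=-59): x=-905903/79170 (≈-11.4425) theta=-8583413/9342060 (≈-0.9188)
After 9 (propagate distance d=34 (to screen)): x=-99683149/2335515 (≈-42.6814) theta=-8583413/9342060 (≈-0.9188)
|theta_initial|=0.4000 |theta_final|=8583413/9342060 (≈0.9188) -> increased

Answer: yes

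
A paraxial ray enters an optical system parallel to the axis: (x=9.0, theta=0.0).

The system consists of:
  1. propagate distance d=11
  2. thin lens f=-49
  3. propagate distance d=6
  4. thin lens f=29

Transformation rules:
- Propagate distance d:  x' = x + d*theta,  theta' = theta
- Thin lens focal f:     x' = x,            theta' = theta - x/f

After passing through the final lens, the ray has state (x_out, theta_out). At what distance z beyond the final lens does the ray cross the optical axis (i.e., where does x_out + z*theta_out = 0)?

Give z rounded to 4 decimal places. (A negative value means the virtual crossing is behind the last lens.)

Answer: 61.3462

Derivation:
Initial: x=9.0000 theta=0.0000
After 1 (propagate distance d=11): x=9.0000 theta=0.0000
After 2 (thin lens f=-49): x=9.0000 theta=9/49 (≈0.1837)
After 3 (propagate distance d=6): x=495/49 (≈10.1020) theta=9/49 (≈0.1837)
After 4 (thin lens f=29): x=495/49 (≈10.1020) theta=-234/1421 (≈-0.1647)
z_focus = -x_out/theta_out = -(495/49)/(-234/1421) = 1595/26 ≈ 61.3462
Rounded to 4 decimal places: z = 61.3462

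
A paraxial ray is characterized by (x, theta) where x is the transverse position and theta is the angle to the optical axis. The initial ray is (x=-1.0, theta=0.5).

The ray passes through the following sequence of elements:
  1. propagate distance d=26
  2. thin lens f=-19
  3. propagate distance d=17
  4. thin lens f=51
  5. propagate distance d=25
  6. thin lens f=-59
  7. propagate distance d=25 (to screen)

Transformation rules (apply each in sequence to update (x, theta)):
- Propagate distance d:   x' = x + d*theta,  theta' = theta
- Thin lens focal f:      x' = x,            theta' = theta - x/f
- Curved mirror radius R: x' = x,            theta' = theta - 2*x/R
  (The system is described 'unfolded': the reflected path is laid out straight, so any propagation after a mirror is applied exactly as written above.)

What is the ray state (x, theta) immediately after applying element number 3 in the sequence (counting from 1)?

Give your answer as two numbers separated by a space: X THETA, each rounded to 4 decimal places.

Initial: x=-1.0000 theta=0.5000
After 1 (propagate distance d=26): x=12.0000 theta=0.5000
After 2 (thin lens f=-19): x=12.0000 theta=43/38 (≈1.1316)
After 3 (propagate distance d=17): x=1187/38 (≈31.2368) theta=43/38 (≈1.1316)
Rounded to 4 decimal places: x = 31.2368, theta = 1.1316

Answer: 31.2368 1.1316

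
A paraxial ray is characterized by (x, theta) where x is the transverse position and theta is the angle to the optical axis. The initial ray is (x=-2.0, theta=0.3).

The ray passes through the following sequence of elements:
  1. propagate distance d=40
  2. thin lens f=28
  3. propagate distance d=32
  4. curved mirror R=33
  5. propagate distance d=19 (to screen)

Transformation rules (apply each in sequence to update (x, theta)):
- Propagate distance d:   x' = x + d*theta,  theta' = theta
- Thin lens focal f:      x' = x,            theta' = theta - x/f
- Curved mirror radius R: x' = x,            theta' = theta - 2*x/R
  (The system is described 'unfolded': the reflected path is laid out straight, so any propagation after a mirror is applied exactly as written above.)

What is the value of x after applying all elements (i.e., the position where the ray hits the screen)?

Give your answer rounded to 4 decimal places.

Initial: x=-2.0000 theta=0.3000
After 1 (propagate distance d=40): x=10.0000 theta=0.3000
After 2 (thin lens f=28): x=10.0000 theta=-2/35 (≈-0.0571)
After 3 (propagate distance d=32): x=286/35 (≈8.1714) theta=-2/35 (≈-0.0571)
After 4 (curved mirror R=33): x=286/35 (≈8.1714) theta=-58/105 (≈-0.5524)
After 5 (propagate distance d=19 (to screen)): x=-244/105 (≈-2.3238) theta=-58/105 (≈-0.5524)
Rounded to 4 decimal places: x = -2.3238

Answer: -2.3238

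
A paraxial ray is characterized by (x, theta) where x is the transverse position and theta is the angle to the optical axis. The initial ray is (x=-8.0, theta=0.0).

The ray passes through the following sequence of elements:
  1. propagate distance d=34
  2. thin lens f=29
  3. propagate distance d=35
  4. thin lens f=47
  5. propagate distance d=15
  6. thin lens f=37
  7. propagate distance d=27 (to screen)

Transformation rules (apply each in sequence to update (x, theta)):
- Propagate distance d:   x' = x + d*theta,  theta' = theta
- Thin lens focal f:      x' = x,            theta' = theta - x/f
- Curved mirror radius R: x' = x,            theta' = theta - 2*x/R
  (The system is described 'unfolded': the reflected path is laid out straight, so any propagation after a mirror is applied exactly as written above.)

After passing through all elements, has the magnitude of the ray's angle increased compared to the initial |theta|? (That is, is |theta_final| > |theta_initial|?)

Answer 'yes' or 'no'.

Initial: x=-8.0000 theta=0.0000
After 1 (propagate distance d=34): x=-8.0000 theta=0.0000
After 2 (thin lens f=29): x=-8.0000 theta=8/29 (≈0.2759)
After 3 (propagate distance d=35): x=48/29 (≈1.6552) theta=8/29 (≈0.2759)
After 4 (thin lens f=47): x=48/29 (≈1.6552) theta=328/1363 (≈0.2406)
After 5 (propagate distance d=15): x=7176/1363 (≈5.2649) theta=328/1363 (≈0.2406)
After 6 (thin lens f=37): x=7176/1363 (≈5.2649) theta=4960/50431 (≈0.0984)
After 7 (propagate distance d=27 (to screen)): x=399432/50431 (≈7.9204) theta=4960/50431 (≈0.0984)
|theta_initial|=0.0000 |theta_final|=4960/50431 (≈0.0984) -> increased

Answer: yes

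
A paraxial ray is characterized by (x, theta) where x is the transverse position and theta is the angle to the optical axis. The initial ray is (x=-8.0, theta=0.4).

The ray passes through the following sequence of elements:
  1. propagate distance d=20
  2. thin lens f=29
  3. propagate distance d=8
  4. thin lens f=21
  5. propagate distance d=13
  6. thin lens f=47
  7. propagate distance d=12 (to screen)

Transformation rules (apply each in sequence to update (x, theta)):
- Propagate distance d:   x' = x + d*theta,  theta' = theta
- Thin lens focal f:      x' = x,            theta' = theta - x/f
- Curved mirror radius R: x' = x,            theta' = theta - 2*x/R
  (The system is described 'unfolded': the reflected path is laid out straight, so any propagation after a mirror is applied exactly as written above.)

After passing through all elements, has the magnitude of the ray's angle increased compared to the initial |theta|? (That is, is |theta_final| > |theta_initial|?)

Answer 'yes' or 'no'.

Answer: no

Derivation:
Initial: x=-8.0000 theta=0.4000
After 1 (propagate distance d=20): x=0.0000 theta=0.4000
After 2 (thin lens f=29): x=0.0000 theta=0.4000
After 3 (propagate distance d=8): x=3.2000 theta=0.4000
After 4 (thin lens f=21): x=3.2000 theta=26/105 (≈0.2476)
After 5 (propagate distance d=13): x=674/105 (≈6.4190) theta=26/105 (≈0.2476)
After 6 (thin lens f=47): x=674/105 (≈6.4190) theta=548/4935 (≈0.1110)
After 7 (propagate distance d=12 (to screen)): x=38254/4935 (≈7.7516) theta=548/4935 (≈0.1110)
|theta_initial|=0.4000 |theta_final|=548/4935 (≈0.1110) -> not increased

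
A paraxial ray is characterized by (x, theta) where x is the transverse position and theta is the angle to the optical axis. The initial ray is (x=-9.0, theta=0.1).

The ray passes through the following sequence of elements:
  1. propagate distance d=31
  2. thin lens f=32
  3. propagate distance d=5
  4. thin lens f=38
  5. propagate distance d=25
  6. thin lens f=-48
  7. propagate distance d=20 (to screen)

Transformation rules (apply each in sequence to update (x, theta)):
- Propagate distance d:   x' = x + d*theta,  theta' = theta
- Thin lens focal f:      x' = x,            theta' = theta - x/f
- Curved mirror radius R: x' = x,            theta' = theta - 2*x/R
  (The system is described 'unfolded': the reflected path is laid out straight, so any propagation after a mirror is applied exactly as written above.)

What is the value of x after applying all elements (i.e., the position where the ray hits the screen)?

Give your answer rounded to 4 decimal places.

Initial: x=-9.0000 theta=0.1000
After 1 (propagate distance d=31): x=-5.9000 theta=0.1000
After 2 (thin lens f=32): x=-5.9000 theta=91/320 (≈0.2844)
After 3 (propagate distance d=5): x=-1433/320 (≈-4.4781) theta=91/320 (≈0.2844)
After 4 (thin lens f=38): x=-1433/320 (≈-4.4781) theta=4891/12160 (≈0.4022)
After 5 (propagate distance d=25): x=67821/12160 (≈5.5774) theta=4891/12160 (≈0.4022)
After 6 (thin lens f=-48): x=67821/12160 (≈5.5774) theta=100863/194560 (≈0.5184)
After 7 (propagate distance d=20 (to screen)): x=40821/2560 (≈15.9457) theta=100863/194560 (≈0.5184)
Rounded to 4 decimal places: x = 15.9457

Answer: 15.9457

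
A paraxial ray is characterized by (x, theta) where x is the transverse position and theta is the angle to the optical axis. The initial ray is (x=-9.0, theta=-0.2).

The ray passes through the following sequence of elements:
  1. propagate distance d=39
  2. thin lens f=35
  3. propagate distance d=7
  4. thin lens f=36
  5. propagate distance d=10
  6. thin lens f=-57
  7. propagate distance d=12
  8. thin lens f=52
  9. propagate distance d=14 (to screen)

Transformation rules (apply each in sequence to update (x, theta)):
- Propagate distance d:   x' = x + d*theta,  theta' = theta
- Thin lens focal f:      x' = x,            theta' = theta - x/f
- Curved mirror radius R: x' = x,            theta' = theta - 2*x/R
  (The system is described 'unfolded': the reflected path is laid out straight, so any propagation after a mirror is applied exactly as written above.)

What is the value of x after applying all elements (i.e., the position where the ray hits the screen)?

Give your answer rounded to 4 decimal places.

Initial: x=-9.0000 theta=-0.2000
After 1 (propagate distance d=39): x=-16.8000 theta=-0.2000
After 2 (thin lens f=35): x=-16.8000 theta=0.2800
After 3 (propagate distance d=7): x=-14.8400 theta=0.2800
After 4 (thin lens f=36): x=-14.8400 theta=623/900 (≈0.6922)
After 5 (propagate distance d=10): x=-3563/450 (≈-7.9178) theta=623/900 (≈0.6922)
After 6 (thin lens f=-57): x=-3563/450 (≈-7.9178) theta=5677/10260 (≈0.5533)
After 7 (propagate distance d=12): x=-10927/8550 (≈-1.2780) theta=5677/10260 (≈0.5533)
After 8 (thin lens f=52): x=-10927/8550 (≈-1.2780) theta=770791/1333800 (≈0.5779)
After 9 (propagate distance d=14 (to screen)): x=4543231/666900 (≈6.8125) theta=770791/1333800 (≈0.5779)
Rounded to 4 decimal places: x = 6.8125

Answer: 6.8125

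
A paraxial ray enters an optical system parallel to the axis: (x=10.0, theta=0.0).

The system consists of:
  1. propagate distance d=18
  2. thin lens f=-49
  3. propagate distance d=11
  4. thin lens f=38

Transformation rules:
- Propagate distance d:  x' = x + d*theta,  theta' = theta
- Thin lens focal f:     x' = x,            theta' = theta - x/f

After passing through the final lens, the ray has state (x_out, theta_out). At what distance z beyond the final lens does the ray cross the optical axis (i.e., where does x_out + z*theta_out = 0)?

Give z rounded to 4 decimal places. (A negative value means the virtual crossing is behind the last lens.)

Initial: x=10.0000 theta=0.0000
After 1 (propagate distance d=18): x=10.0000 theta=0.0000
After 2 (thin lens f=-49): x=10.0000 theta=10/49 (≈0.2041)
After 3 (propagate distance d=11): x=600/49 (≈12.2449) theta=10/49 (≈0.2041)
After 4 (thin lens f=38): x=600/49 (≈12.2449) theta=-110/931 (≈-0.1182)
z_focus = -x_out/theta_out = -(600/49)/(-110/931) = 1140/11 ≈ 103.6364
Rounded to 4 decimal places: z = 103.6364

Answer: 103.6364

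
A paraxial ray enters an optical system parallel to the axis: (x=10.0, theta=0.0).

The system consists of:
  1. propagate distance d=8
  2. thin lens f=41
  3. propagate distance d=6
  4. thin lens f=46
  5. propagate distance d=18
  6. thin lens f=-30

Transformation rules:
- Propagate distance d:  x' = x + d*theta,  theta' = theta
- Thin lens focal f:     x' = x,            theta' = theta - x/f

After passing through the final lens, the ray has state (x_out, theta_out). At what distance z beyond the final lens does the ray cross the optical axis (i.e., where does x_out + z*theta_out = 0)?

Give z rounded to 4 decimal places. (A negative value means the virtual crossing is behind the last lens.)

Answer: 2.0018

Derivation:
Initial: x=10.0000 theta=0.0000
After 1 (propagate distance d=8): x=10.0000 theta=0.0000
After 2 (thin lens f=41): x=10.0000 theta=-10/41 (≈-0.2439)
After 3 (propagate distance d=6): x=350/41 (≈8.5366) theta=-10/41 (≈-0.2439)
After 4 (thin lens f=46): x=350/41 (≈8.5366) theta=-405/943 (≈-0.4295)
After 5 (propagate distance d=18): x=760/943 (≈0.8059) theta=-405/943 (≈-0.4295)
After 6 (thin lens f=-30): x=760/943 (≈0.8059) theta=-1139/2829 (≈-0.4026)
z_focus = -x_out/theta_out = -(760/943)/(-1139/2829) = 2280/1139 ≈ 2.0018
Rounded to 4 decimal places: z = 2.0018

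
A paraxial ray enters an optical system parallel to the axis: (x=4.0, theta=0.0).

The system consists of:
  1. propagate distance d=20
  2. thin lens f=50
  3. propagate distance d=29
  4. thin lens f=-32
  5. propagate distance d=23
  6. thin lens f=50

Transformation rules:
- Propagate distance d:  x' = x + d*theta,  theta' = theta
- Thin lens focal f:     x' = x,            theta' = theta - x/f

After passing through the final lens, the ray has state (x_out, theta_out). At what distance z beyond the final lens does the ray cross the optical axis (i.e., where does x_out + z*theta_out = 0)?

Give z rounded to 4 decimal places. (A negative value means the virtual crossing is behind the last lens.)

Initial: x=4.0000 theta=0.0000
After 1 (propagate distance d=20): x=4.0000 theta=0.0000
After 2 (thin lens f=50): x=4.0000 theta=-0.0800
After 3 (propagate distance d=29): x=1.6800 theta=-0.0800
After 4 (thin lens f=-32): x=1.6800 theta=-0.0275
After 5 (propagate distance d=23): x=1.0475 theta=-0.0275
After 6 (thin lens f=50): x=1.0475 theta=-969/20000 (≈-0.0485)
z_focus = -x_out/theta_out = -(1.0475)/(-969/20000) = 20950/969 ≈ 21.6202
Rounded to 4 decimal places: z = 21.6202

Answer: 21.6202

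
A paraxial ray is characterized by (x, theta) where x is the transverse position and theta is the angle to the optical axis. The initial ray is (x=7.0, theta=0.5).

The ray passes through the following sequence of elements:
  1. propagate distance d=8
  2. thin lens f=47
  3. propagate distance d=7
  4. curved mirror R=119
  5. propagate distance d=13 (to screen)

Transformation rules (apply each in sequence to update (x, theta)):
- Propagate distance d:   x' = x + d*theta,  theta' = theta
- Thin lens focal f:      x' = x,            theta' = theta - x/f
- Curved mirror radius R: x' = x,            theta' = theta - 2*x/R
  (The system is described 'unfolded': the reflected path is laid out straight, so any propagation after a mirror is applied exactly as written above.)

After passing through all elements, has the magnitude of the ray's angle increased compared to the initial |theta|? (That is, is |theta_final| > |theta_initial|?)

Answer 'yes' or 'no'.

Initial: x=7.0000 theta=0.5000
After 1 (propagate distance d=8): x=11.0000 theta=0.5000
After 2 (thin lens f=47): x=11.0000 theta=25/94 (≈0.2660)
After 3 (propagate distance d=7): x=1209/94 (≈12.8617) theta=25/94 (≈0.2660)
After 4 (curved mirror R=119): x=1209/94 (≈12.8617) theta=557/11186 (≈0.0498)
After 5 (propagate distance d=13 (to screen)): x=75556/5593 (≈13.5090) theta=557/11186 (≈0.0498)
|theta_initial|=0.5000 |theta_final|=557/11186 (≈0.0498) -> not increased

Answer: no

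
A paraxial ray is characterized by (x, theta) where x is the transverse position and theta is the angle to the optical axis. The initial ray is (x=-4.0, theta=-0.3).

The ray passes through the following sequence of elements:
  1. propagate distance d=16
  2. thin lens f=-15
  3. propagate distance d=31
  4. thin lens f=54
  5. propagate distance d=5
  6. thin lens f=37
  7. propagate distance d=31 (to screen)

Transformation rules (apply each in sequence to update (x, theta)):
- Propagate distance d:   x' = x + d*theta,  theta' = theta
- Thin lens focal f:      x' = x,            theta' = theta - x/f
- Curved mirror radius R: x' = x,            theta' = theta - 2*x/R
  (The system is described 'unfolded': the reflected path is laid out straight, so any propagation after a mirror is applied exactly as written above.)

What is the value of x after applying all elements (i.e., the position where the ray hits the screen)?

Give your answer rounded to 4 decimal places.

Initial: x=-4.0000 theta=-0.3000
After 1 (propagate distance d=16): x=-8.8000 theta=-0.3000
After 2 (thin lens f=-15): x=-8.8000 theta=-133/150 (≈-0.8867)
After 3 (propagate distance d=31): x=-5443/150 (≈-36.2867) theta=-133/150 (≈-0.8867)
After 4 (thin lens f=54): x=-5443/150 (≈-36.2867) theta=-1739/8100 (≈-0.2147)
After 5 (propagate distance d=5): x=-302617/8100 (≈-37.3601) theta=-1739/8100 (≈-0.2147)
After 6 (thin lens f=37): x=-302617/8100 (≈-37.3601) theta=119137/149850 (≈0.7950)
After 7 (propagate distance d=31 (to screen)): x=-762067/59940 (≈-12.7138) theta=119137/149850 (≈0.7950)
Rounded to 4 decimal places: x = -12.7138

Answer: -12.7138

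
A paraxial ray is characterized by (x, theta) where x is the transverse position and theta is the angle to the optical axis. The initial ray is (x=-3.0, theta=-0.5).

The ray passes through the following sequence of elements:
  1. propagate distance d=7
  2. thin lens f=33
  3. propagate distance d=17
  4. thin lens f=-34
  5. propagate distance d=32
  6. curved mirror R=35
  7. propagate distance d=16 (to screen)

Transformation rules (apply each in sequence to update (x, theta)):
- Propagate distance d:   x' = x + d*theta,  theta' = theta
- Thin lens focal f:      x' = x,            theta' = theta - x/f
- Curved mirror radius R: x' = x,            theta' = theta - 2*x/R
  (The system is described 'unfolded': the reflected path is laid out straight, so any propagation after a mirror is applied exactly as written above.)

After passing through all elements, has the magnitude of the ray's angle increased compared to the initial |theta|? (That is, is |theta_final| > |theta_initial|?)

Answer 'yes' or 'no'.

Initial: x=-3.0000 theta=-0.5000
After 1 (propagate distance d=7): x=-6.5000 theta=-0.5000
After 2 (thin lens f=33): x=-6.5000 theta=-10/33 (≈-0.3030)
After 3 (propagate distance d=17): x=-769/66 (≈-11.6515) theta=-10/33 (≈-0.3030)
After 4 (thin lens f=-34): x=-769/66 (≈-11.6515) theta=-483/748 (≈-0.6457)
After 5 (propagate distance d=32): x=-36257/1122 (≈-32.3146) theta=-483/748 (≈-0.6457)
After 6 (curved mirror R=35): x=-36257/1122 (≈-32.3146) theta=94313/78540 (≈1.2008)
After 7 (propagate distance d=16 (to screen)): x=-171497/13090 (≈-13.1014) theta=94313/78540 (≈1.2008)
|theta_initial|=0.5000 |theta_final|=94313/78540 (≈1.2008) -> increased

Answer: yes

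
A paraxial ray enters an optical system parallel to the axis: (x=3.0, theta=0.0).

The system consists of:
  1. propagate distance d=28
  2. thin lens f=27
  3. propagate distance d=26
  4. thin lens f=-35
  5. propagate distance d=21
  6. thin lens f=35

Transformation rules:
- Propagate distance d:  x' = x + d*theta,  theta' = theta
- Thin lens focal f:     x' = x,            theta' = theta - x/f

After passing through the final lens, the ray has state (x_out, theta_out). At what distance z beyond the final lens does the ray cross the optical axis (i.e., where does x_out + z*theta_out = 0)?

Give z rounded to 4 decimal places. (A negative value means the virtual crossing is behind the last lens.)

Answer: -46.5068

Derivation:
Initial: x=3.0000 theta=0.0000
After 1 (propagate distance d=28): x=3.0000 theta=0.0000
After 2 (thin lens f=27): x=3.0000 theta=-1/9 (≈-0.1111)
After 3 (propagate distance d=26): x=1/9 (≈0.1111) theta=-1/9 (≈-0.1111)
After 4 (thin lens f=-35): x=1/9 (≈0.1111) theta=-34/315 (≈-0.1079)
After 5 (propagate distance d=21): x=-97/45 (≈-2.1556) theta=-34/315 (≈-0.1079)
After 6 (thin lens f=35): x=-97/45 (≈-2.1556) theta=-73/1575 (≈-0.0463)
z_focus = -x_out/theta_out = -(-97/45)/(-73/1575) = -3395/73 ≈ -46.5068
Rounded to 4 decimal places: z = -46.5068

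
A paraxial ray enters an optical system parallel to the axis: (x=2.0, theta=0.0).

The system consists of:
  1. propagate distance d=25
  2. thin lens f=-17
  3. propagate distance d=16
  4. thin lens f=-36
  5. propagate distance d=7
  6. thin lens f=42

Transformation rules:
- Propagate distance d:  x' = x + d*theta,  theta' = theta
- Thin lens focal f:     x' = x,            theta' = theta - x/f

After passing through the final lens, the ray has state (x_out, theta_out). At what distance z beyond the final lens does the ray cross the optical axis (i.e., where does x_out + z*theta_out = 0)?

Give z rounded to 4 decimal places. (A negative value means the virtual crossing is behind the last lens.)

Initial: x=2.0000 theta=0.0000
After 1 (propagate distance d=25): x=2.0000 theta=0.0000
After 2 (thin lens f=-17): x=2.0000 theta=2/17 (≈0.1176)
After 3 (propagate distance d=16): x=66/17 (≈3.8824) theta=2/17 (≈0.1176)
After 4 (thin lens f=-36): x=66/17 (≈3.8824) theta=23/102 (≈0.2255)
After 5 (propagate distance d=7): x=557/102 (≈5.4608) theta=23/102 (≈0.2255)
After 6 (thin lens f=42): x=557/102 (≈5.4608) theta=409/4284 (≈0.0955)
z_focus = -x_out/theta_out = -(557/102)/(409/4284) = -23394/409 ≈ -57.1980
Rounded to 4 decimal places: z = -57.1980

Answer: -57.1980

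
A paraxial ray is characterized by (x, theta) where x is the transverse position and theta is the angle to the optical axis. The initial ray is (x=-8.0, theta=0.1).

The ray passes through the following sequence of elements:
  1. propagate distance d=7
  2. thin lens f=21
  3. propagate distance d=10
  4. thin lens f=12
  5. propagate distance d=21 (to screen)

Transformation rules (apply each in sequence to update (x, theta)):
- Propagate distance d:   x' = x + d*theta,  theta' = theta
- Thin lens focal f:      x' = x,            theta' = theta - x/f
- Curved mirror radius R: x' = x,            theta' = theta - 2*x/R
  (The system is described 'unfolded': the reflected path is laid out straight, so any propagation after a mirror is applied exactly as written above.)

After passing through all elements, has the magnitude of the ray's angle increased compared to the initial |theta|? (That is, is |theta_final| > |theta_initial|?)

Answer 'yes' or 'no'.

Answer: yes

Derivation:
Initial: x=-8.0000 theta=0.1000
After 1 (propagate distance d=7): x=-7.3000 theta=0.1000
After 2 (thin lens f=21): x=-7.3000 theta=47/105 (≈0.4476)
After 3 (propagate distance d=10): x=-593/210 (≈-2.8238) theta=47/105 (≈0.4476)
After 4 (thin lens f=12): x=-593/210 (≈-2.8238) theta=1721/2520 (≈0.6829)
After 5 (propagate distance d=21 (to screen)): x=645/56 (≈11.5179) theta=1721/2520 (≈0.6829)
|theta_initial|=0.1000 |theta_final|=1721/2520 (≈0.6829) -> increased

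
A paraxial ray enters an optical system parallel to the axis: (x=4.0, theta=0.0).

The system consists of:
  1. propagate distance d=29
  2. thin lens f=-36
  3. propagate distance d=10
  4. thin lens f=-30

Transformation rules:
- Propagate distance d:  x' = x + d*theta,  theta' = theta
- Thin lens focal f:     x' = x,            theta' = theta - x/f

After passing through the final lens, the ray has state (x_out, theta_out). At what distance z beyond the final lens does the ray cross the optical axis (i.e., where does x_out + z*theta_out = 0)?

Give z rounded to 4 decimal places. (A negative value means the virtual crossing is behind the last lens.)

Initial: x=4.0000 theta=0.0000
After 1 (propagate distance d=29): x=4.0000 theta=0.0000
After 2 (thin lens f=-36): x=4.0000 theta=1/9 (≈0.1111)
After 3 (propagate distance d=10): x=46/9 (≈5.1111) theta=1/9 (≈0.1111)
After 4 (thin lens f=-30): x=46/9 (≈5.1111) theta=38/135 (≈0.2815)
z_focus = -x_out/theta_out = -(46/9)/(38/135) = -345/19 ≈ -18.1579
Rounded to 4 decimal places: z = -18.1579

Answer: -18.1579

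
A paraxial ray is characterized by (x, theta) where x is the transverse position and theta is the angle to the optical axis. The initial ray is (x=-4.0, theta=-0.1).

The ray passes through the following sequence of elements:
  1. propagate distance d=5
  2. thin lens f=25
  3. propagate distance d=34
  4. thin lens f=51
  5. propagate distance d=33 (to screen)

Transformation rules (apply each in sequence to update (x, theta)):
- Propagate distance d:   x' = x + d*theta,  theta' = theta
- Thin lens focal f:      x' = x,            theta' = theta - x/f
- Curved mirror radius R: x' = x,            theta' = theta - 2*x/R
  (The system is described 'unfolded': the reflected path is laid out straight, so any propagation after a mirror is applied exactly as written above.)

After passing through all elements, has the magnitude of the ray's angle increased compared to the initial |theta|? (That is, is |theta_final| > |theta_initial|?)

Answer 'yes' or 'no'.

Answer: yes

Derivation:
Initial: x=-4.0000 theta=-0.1000
After 1 (propagate distance d=5): x=-4.5000 theta=-0.1000
After 2 (thin lens f=25): x=-4.5000 theta=0.0800
After 3 (propagate distance d=34): x=-1.7800 theta=0.0800
After 4 (thin lens f=51): x=-1.7800 theta=293/2550 (≈0.1149)
After 5 (propagate distance d=33 (to screen)): x=171/85 (≈2.0118) theta=293/2550 (≈0.1149)
|theta_initial|=0.1000 |theta_final|=293/2550 (≈0.1149) -> increased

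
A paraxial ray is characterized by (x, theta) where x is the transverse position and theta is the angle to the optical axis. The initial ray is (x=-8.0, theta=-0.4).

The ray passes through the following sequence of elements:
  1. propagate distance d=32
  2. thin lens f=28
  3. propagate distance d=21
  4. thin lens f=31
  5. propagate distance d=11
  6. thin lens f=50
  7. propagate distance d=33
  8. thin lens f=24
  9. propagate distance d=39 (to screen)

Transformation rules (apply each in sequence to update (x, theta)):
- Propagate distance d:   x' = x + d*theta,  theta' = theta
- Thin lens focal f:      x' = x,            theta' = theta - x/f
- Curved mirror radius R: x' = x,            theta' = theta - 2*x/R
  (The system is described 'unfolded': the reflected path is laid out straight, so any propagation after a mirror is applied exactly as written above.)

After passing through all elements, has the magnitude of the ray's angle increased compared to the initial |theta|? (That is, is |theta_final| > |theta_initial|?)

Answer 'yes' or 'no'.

Initial: x=-8.0000 theta=-0.4000
After 1 (propagate distance d=32): x=-20.8000 theta=-0.4000
After 2 (thin lens f=28): x=-20.8000 theta=12/35 (≈0.3429)
After 3 (propagate distance d=21): x=-13.6000 theta=12/35 (≈0.3429)
After 4 (thin lens f=31): x=-13.6000 theta=848/1085 (≈0.7816)
After 5 (propagate distance d=11): x=-5428/1085 (≈-5.0028) theta=848/1085 (≈0.7816)
After 6 (thin lens f=50): x=-5428/1085 (≈-5.0028) theta=23914/27125 (≈0.8816)
After 7 (propagate distance d=33): x=653462/27125 (≈24.0908) theta=23914/27125 (≈0.8816)
After 8 (thin lens f=24): x=653462/27125 (≈24.0908) theta=-39763/325500 (≈-0.1222)
After 9 (propagate distance d=39 (to screen)): x=2096929/108500 (≈19.3265) theta=-39763/325500 (≈-0.1222)
|theta_initial|=0.4000 |theta_final|=39763/325500 (≈0.1222) -> not increased

Answer: no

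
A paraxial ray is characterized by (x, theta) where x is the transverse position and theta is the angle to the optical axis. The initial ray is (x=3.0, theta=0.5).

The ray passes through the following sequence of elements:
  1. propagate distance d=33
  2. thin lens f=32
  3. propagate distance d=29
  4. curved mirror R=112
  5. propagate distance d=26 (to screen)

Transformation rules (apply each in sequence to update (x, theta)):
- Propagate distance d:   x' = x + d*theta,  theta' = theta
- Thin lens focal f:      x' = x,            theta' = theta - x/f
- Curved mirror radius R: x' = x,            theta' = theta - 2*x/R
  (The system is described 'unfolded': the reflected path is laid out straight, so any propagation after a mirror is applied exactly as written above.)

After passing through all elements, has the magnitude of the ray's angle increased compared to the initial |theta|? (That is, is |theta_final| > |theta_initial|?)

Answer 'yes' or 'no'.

Answer: no

Derivation:
Initial: x=3.0000 theta=0.5000
After 1 (propagate distance d=33): x=19.5000 theta=0.5000
After 2 (thin lens f=32): x=19.5000 theta=-7/64 (≈-0.1094)
After 3 (propagate distance d=29): x=1045/64 (≈16.3281) theta=-7/64 (≈-0.1094)
After 4 (curved mirror R=112): x=1045/64 (≈16.3281) theta=-1437/3584 (≈-0.4009)
After 5 (propagate distance d=26 (to screen)): x=10579/1792 (≈5.9035) theta=-1437/3584 (≈-0.4009)
|theta_initial|=0.5000 |theta_final|=1437/3584 (≈0.4009) -> not increased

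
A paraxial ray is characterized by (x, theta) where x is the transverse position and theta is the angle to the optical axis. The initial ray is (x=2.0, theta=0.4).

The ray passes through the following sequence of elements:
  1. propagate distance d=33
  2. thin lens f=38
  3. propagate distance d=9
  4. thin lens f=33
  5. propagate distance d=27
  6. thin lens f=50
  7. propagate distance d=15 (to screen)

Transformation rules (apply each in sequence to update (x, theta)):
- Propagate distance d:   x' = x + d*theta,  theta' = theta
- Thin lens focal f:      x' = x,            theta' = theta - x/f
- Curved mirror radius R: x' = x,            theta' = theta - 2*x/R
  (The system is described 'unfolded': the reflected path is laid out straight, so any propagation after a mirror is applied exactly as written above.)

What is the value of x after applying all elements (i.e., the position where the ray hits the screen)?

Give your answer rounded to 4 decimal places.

Initial: x=2.0000 theta=0.4000
After 1 (propagate distance d=33): x=15.2000 theta=0.4000
After 2 (thin lens f=38): x=15.2000 theta=0.0000
After 3 (propagate distance d=9): x=15.2000 theta=0.0000
After 4 (thin lens f=33): x=15.2000 theta=-76/165 (≈-0.4606)
After 5 (propagate distance d=27): x=152/55 (≈2.7636) theta=-76/165 (≈-0.4606)
After 6 (thin lens f=50): x=152/55 (≈2.7636) theta=-2128/4125 (≈-0.5159)
After 7 (propagate distance d=15 (to screen)): x=-1368/275 (≈-4.9745) theta=-2128/4125 (≈-0.5159)
Rounded to 4 decimal places: x = -4.9745

Answer: -4.9745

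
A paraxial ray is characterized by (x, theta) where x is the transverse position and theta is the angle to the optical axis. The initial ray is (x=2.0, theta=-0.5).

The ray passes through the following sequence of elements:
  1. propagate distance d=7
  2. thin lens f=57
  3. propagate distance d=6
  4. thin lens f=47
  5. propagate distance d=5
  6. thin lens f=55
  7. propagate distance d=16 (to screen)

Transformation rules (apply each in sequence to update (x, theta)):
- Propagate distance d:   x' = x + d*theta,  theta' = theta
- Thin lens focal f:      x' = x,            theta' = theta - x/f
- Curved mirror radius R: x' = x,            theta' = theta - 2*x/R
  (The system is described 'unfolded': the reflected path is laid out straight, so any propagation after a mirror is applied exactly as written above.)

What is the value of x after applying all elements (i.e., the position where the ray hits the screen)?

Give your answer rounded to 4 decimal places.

Answer: -10.5316

Derivation:
Initial: x=2.0000 theta=-0.5000
After 1 (propagate distance d=7): x=-1.5000 theta=-0.5000
After 2 (thin lens f=57): x=-1.5000 theta=-9/19 (≈-0.4737)
After 3 (propagate distance d=6): x=-165/38 (≈-4.3421) theta=-9/19 (≈-0.4737)
After 4 (thin lens f=47): x=-165/38 (≈-4.3421) theta=-681/1786 (≈-0.3813)
After 5 (propagate distance d=5): x=-5580/893 (≈-6.2486) theta=-681/1786 (≈-0.3813)
After 6 (thin lens f=55): x=-5580/893 (≈-6.2486) theta=-5259/19646 (≈-0.2677)
After 7 (propagate distance d=16 (to screen)): x=-103452/9823 (≈-10.5316) theta=-5259/19646 (≈-0.2677)
Rounded to 4 decimal places: x = -10.5316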